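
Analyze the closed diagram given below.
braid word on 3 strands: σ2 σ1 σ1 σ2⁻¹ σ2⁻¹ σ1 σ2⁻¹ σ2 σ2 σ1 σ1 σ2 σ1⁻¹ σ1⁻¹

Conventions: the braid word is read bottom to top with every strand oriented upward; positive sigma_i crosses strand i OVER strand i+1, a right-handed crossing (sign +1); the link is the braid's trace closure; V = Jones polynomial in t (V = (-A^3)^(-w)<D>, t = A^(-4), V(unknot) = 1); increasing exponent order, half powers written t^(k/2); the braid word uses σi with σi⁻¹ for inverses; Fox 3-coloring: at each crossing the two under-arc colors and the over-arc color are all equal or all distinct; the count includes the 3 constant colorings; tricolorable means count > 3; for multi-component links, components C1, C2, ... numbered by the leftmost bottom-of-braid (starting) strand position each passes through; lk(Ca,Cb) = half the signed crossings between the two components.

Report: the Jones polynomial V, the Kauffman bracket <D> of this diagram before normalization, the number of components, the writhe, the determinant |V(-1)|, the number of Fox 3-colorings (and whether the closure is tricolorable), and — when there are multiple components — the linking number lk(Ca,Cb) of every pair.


V(t) = 2t - 2t^2 + 3t^3 - 3t^4 + 2t^5 - 2t^6 + t^7
bracket: A^-16 - 2A^-12 + 2A^-8 - 3A^-4 + 3 - 2A^4 + 2A^8, w = +4
1 component, writhe +4, over 14 crossings
det 15, colorings 9 of 3^14 — tricolorable
observation: |V(-1)| = 15: so tricolorable, since 3 divides 15


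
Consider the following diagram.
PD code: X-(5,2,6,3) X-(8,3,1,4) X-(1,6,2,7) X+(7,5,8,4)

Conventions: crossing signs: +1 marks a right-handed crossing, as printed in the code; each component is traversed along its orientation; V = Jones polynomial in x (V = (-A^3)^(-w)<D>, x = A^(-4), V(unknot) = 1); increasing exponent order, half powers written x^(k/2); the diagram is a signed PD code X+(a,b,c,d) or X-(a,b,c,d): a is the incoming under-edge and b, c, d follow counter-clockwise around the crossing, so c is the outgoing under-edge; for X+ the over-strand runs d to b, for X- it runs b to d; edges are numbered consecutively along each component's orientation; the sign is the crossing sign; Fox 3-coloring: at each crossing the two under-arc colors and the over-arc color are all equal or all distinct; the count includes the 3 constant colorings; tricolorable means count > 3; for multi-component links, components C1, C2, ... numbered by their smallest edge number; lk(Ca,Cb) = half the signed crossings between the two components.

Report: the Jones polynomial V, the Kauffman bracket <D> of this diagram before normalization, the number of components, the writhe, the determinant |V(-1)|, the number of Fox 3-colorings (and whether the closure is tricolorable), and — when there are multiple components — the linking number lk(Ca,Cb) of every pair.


V(x) = 1
bracket: A^-6, w = -2
1 component, writhe -2, over 4 crossings
det 1, colorings 3 of 3^4 — not tricolorable
observation: |V(-1)| = 1: so not tricolorable, since 3 does not divide 1


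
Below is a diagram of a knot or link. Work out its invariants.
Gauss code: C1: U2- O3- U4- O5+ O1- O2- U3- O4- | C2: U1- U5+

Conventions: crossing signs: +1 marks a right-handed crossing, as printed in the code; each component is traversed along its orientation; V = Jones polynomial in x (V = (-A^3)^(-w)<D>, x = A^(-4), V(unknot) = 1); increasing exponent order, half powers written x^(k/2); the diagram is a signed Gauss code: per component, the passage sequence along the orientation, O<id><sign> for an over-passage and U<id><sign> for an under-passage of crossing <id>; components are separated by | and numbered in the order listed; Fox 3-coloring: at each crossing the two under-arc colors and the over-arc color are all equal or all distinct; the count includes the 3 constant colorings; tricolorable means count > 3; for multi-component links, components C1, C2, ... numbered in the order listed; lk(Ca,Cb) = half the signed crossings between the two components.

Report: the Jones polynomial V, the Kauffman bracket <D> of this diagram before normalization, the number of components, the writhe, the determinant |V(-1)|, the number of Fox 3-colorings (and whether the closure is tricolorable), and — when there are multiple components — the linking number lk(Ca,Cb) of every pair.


V = x^(-9/2) - x^(-5/2) - x^(-3/2) - x^(-1/2)
<D> = A^-7 + A^-3 + A - A^9 (w = -3)
2 components over 5 crossings, w = -3
lk(C1,C2): 0
27 Fox colorings among 3^5, |V(-1)| = 0: tricolorable
why: every pair of the 2 components has lk = 0


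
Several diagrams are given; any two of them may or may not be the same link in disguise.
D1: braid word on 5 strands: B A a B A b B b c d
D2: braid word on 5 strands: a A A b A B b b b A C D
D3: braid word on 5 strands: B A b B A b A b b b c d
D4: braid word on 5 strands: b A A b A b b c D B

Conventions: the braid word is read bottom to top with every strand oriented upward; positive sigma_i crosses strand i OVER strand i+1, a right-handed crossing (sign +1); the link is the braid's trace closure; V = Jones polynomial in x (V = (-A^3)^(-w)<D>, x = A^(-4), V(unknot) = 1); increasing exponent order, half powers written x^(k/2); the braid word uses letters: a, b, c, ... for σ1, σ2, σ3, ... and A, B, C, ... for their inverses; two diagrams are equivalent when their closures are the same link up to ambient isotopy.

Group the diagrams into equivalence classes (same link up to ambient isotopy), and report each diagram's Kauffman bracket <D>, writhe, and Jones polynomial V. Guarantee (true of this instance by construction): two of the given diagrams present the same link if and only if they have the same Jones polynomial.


classes: {D1} | {D2, D3, D4}
V(D1) = 1  [10 crossings, <D> = 1, w = 0]
V(D2) = -x^-3 + 2x^-2 - 2x^-1 + 3 - 2x + 2x^2 - x^3  (w -2, c 12, <D> = -A^-18 + 2A^-14 - 2A^-10 + 3A^-6 - 2A^-2 + 2A^2 - A^6)
V(D3) = -x^-3 + 2x^-2 - 2x^-1 + 3 - 2x + 2x^2 - x^3  [12 crossings, <D> = -A^-6 + 2A^-2 - 2A^2 + 3A^6 - 2A^10 + 2A^14 - A^18, w = +2]
V(D4) = -x^-3 + 2x^-2 - 2x^-1 + 3 - 2x + 2x^2 - x^3  [10 crossings, <D> = -A^-12 + 2A^-8 - 2A^-4 + 3 - 2A^4 + 2A^8 - A^12, w = 0]
note: comparing 4 Jones polynomials yields 2 groups


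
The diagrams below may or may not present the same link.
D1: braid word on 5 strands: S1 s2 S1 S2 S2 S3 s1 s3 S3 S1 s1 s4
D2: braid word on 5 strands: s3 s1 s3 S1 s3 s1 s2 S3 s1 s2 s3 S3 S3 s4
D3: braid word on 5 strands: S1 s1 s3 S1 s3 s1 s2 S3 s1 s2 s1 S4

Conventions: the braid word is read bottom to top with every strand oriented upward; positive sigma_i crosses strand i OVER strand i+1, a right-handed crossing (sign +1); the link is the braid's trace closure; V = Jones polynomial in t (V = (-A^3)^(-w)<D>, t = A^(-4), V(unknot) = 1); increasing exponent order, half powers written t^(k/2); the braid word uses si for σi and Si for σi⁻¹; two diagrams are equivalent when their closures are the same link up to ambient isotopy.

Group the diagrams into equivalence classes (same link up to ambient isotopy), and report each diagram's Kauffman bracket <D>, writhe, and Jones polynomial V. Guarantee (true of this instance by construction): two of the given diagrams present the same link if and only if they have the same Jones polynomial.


grouping into links: {D1} | {D2, D3}
V(D1) = 1  (w -2, c 12, <D> = A^-6)
V(D2) = t - t^2 + 2t^3 - t^4 + t^5 - t^6  (w +6, c 14, <D> = -A^-6 + A^-2 - A^2 + 2A^6 - A^10 + A^14)
V(D3) = t - t^2 + 2t^3 - t^4 + t^5 - t^6  [12 crossings, <D> = -A^-12 + A^-8 - A^-4 + 2 - A^4 + A^8, w = +4]
why: V(t) takes 2 values over 3 diagrams, fixing the grouping


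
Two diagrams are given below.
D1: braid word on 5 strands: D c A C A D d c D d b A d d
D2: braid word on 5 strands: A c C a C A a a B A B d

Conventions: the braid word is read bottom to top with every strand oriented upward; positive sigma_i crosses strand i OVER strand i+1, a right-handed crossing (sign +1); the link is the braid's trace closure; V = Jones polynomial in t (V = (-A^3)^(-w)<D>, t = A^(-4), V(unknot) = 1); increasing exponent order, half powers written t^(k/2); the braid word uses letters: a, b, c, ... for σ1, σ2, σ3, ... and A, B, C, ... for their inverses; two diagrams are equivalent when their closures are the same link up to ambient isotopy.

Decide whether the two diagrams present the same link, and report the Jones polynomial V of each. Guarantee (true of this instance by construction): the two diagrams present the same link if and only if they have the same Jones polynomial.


equivalent: no
V(D1) = -t^-4 + t^-3 + t^-1  (w 0, c 14, <D> = A^4 + A^12 - A^16)
V(D2) = 1  [12 crossings, <D> = A^-6, w = -2]
key observation: 2 classes among 2 diagrams; unequal V(t) rules out equality


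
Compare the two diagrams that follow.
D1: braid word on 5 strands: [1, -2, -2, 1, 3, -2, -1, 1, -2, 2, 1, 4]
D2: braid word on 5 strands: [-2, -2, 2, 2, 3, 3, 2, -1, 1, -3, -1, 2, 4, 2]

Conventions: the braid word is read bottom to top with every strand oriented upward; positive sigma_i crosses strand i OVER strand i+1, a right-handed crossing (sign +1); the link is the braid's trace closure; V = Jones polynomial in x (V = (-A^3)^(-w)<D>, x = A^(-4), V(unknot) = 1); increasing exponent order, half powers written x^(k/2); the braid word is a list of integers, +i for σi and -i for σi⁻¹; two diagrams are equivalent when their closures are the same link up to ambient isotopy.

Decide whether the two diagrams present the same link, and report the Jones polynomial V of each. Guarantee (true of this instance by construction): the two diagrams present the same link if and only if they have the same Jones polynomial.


equivalent: no
D1 (bracket -A^-6 + 2A^-2 - 2A^2 + 3A^6 - 2A^10 + 2A^14 - A^18; 12 crossings at w = +2): V = -x^-3 + 2x^-2 - 2x^-1 + 3 - 2x + 2x^2 - x^3
V(D2) = x - x^2 + 2x^3 - x^4 + x^5 - x^6  [14 crossings, <D> = -A^-12 + A^-8 - A^-4 + 2 - A^4 + A^8, w = +4]
observation: V(x) takes 2 values over 2 diagrams, fixing the grouping


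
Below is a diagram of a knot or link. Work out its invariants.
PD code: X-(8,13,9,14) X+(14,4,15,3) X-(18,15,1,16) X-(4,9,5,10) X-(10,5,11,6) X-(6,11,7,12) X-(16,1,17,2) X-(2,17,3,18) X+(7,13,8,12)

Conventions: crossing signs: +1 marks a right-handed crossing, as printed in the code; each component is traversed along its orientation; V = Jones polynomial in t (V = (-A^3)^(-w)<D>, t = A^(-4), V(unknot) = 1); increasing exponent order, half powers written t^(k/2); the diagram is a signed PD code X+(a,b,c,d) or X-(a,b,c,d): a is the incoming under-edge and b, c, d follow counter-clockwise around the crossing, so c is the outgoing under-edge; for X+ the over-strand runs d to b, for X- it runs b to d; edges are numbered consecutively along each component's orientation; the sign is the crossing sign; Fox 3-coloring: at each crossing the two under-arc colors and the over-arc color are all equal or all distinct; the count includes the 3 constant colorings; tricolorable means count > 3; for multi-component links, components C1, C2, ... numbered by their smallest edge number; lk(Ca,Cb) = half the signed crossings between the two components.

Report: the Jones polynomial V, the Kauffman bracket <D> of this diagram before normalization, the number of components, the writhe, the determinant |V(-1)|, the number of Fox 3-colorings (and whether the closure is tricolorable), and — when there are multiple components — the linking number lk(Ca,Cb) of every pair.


V(t) = t^-8 - 2t^-7 + t^-6 - 2t^-5 + 2t^-4 + t^-2
bracket: -A^-7 - 2A + 2A^5 - A^9 + 2A^13 - A^17, w = -5
1 component, writhe -5, over 9 crossings
det 9, colorings 27 of 3^9 — tricolorable
observation: w = -5 (over 9 crossings) is diagram-only; (-A^3)^(5) removes it from V


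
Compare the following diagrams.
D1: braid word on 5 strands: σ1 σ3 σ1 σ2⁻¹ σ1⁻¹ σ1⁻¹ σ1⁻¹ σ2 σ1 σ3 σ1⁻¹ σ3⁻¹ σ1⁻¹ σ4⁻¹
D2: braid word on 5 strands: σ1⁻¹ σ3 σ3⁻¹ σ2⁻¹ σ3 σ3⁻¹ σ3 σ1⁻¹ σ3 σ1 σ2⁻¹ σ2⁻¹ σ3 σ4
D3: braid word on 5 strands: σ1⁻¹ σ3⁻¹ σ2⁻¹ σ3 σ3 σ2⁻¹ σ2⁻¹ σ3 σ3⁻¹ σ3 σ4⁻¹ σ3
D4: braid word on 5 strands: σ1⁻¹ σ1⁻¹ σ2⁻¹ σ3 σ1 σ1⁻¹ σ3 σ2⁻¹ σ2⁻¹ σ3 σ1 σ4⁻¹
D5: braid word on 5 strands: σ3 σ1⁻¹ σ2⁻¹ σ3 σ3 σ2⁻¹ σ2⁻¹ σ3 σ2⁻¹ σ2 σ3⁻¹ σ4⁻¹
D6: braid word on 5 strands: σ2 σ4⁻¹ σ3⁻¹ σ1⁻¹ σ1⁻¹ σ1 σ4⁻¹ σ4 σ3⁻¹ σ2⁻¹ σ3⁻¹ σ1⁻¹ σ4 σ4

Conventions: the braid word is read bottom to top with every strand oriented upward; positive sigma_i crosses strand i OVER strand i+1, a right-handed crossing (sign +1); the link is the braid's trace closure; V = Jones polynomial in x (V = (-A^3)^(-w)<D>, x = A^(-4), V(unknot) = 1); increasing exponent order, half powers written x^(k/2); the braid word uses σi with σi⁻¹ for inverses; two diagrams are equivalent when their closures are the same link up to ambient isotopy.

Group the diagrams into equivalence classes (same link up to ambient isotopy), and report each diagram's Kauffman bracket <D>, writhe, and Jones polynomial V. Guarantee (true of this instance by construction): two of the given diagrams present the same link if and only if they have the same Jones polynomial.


classes: {D1} | {D2, D3, D4, D5} | {D6}
V(D1) = -x^-4 + x^-3 + x^-1  [14 crossings, <D> = A^-2 + A^6 - A^10, w = -2]
D2 (bracket -A^-12 + 2A^-8 - 2A^-4 + 3 - 2A^4 + 2A^8 - A^12; 14 crossings at w = 0): V = -x^-3 + 2x^-2 - 2x^-1 + 3 - 2x + 2x^2 - x^3
D3 (bracket -A^-18 + 2A^-14 - 2A^-10 + 3A^-6 - 2A^-2 + 2A^2 - A^6; 12 crossings at w = -2): V = -x^-3 + 2x^-2 - 2x^-1 + 3 - 2x + 2x^2 - x^3
D4 (bracket -A^-18 + 2A^-14 - 2A^-10 + 3A^-6 - 2A^-2 + 2A^2 - A^6; 12 crossings at w = -2): V = -x^-3 + 2x^-2 - 2x^-1 + 3 - 2x + 2x^2 - x^3
V(D5) = -x^-3 + 2x^-2 - 2x^-1 + 3 - 2x + 2x^2 - x^3  [12 crossings, <D> = -A^-18 + 2A^-14 - 2A^-10 + 3A^-6 - 2A^-2 + 2A^2 - A^6, w = -2]
V(D6) = -x^-6 + x^-5 - x^-4 + 2x^-3 - x^-2 + x^-1  [14 crossings, <D> = A^-8 - A^-4 + 2 - A^4 + A^8 - A^12, w = -4]
note: V(x) takes 3 values over 6 diagrams, fixing the grouping


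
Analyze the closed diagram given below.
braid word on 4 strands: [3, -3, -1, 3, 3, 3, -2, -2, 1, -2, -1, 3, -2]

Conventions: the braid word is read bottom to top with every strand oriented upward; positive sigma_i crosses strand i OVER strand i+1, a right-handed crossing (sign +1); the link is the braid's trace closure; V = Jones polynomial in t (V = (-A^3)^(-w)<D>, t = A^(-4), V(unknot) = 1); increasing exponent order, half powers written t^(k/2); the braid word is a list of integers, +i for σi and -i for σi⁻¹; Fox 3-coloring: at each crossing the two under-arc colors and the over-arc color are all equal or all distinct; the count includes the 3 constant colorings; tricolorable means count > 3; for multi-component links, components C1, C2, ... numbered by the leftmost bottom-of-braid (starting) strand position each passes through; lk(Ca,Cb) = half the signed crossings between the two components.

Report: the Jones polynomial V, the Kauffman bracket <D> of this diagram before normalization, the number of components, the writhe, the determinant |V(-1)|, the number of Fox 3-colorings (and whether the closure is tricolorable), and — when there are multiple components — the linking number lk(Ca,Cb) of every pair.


V = -t^-5 + 2t^-4 - 4t^-3 + 7t^-2 - 7t^-1 + 8 - 7t + 5t^2 - 3t^3 + t^4
<D> = -A^-19 + 3A^-15 - 5A^-11 + 7A^-7 - 8A^-3 + 7A - 7A^5 + 4A^9 - 2A^13 + A^17 (w = -1)
1 component over 13 crossings, w = -1
9 Fox colorings among 3^13, |V(-1)| = 45: tricolorable
why: the word shrinks to σ1⁻¹ σ3 σ3 σ3 σ2⁻¹ σ2⁻¹ σ1 σ2⁻¹ σ1⁻¹ σ3 σ2⁻¹ after cancelling


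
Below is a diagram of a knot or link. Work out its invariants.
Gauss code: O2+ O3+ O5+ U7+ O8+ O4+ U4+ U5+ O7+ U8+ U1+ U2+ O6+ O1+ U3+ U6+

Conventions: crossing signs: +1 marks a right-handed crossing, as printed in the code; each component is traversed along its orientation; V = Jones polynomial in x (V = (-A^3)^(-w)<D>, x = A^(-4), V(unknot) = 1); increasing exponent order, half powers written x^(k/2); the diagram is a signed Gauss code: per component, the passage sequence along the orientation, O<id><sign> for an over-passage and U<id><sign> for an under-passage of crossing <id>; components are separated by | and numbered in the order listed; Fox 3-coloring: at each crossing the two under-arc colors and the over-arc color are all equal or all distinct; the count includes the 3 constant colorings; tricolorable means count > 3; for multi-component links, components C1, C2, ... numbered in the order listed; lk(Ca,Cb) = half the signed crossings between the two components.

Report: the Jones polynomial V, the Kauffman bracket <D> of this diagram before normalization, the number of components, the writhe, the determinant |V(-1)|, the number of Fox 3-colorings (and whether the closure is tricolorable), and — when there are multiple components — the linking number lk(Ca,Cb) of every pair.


V(x) = x^2 + 2x^4 - 2x^5 + x^6 - 2x^7 + x^8
bracket: A^-8 - 2A^-4 + 1 - 2A^4 + 2A^8 + A^16, w = +8
1 component, writhe +8, over 8 crossings
det 9, colorings 27 of 3^8 — tricolorable
observation: w = +8 (over 8 crossings) is diagram-only; (-A^3)^(-8) removes it from V


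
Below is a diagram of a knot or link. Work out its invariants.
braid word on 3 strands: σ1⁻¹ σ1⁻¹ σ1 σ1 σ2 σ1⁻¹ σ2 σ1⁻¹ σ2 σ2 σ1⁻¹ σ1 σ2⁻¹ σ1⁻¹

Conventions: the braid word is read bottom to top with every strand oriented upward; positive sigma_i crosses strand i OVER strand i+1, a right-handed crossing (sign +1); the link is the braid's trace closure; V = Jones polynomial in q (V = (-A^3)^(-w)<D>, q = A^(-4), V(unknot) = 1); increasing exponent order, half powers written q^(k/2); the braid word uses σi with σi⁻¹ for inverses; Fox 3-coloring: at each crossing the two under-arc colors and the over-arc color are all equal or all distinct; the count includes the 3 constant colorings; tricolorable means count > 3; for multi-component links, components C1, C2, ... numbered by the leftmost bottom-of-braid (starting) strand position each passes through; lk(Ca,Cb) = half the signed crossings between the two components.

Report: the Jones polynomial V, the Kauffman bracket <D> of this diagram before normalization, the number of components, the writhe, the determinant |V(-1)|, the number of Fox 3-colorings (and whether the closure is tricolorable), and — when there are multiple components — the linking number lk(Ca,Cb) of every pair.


Jones polynomial: V(q) = -q^-3 + 3q^-2 - 2q^-1 + 4 - 2q + 3q^2 - q^3
<D> = -A^-12 + 3A^-8 - 2A^-4 + 4 - 2A^4 + 3A^8 - A^12; writhe 0
components 3, writhe 0 (14 crossings)
linking number lk(C1,C2) = 0
lk(C1,C3): 0
lk(C2,C3) = 0
3-colorings: 3 of 3^14, det 16 — not tricolorable
note: |V(-1)| = 16: so not tricolorable, since 3 does not divide 16


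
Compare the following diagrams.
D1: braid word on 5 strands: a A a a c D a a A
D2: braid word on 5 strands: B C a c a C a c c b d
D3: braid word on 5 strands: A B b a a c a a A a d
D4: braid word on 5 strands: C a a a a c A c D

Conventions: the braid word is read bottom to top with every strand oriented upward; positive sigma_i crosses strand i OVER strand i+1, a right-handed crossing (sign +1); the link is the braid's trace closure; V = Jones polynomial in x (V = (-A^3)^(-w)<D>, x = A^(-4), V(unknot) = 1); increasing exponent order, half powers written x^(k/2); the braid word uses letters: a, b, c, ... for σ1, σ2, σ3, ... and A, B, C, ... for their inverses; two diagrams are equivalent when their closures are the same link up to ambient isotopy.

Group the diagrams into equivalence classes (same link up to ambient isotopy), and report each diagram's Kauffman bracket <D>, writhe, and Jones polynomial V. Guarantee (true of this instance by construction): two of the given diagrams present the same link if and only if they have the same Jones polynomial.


grouping into links: {D1, D2, D3, D4}
V(D1) = -x^(1/2) - x^(3/2) - x^(5/2) + x^(9/2)  (w +3, c 9, <D> = -A^-9 + A^-1 + A^3 + A^7)
D2 (bracket -A^-3 + A^5 + A^9 + A^13; 11 crossings at w = +5): V = -x^(1/2) - x^(3/2) - x^(5/2) + x^(9/2)
V(D3) = -x^(1/2) - x^(3/2) - x^(5/2) + x^(9/2)  (w +5, c 11, <D> = -A^-3 + A^5 + A^9 + A^13)
V(D4) = -x^(1/2) - x^(3/2) - x^(5/2) + x^(9/2)  (w +3, c 9, <D> = -A^-9 + A^-1 + A^3 + A^7)
why: all 4 diagrams share one V(x), hence one class


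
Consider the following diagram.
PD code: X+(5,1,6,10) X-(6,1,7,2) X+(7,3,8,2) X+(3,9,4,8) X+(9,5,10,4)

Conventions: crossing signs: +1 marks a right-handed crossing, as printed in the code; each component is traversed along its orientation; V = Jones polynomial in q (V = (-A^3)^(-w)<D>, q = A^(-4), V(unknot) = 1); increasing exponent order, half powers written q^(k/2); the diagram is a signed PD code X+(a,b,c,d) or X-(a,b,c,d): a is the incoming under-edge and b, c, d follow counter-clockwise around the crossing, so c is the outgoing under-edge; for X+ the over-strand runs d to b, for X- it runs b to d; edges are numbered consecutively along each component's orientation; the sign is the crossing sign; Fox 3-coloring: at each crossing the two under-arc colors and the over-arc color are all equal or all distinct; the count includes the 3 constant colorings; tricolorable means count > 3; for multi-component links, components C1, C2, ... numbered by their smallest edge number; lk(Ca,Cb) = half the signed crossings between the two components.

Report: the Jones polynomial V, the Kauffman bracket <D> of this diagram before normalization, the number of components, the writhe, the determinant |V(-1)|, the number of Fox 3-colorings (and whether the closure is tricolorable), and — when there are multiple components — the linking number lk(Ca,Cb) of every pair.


V = q + q^3 - q^4
<D> = A^-7 - A^-3 - A^5 (w = +3)
1 component over 5 crossings, w = +3
9 Fox colorings among 3^5, |V(-1)| = 3: tricolorable
why: V spans 3 powers of q: at least 3 crossings in any diagram


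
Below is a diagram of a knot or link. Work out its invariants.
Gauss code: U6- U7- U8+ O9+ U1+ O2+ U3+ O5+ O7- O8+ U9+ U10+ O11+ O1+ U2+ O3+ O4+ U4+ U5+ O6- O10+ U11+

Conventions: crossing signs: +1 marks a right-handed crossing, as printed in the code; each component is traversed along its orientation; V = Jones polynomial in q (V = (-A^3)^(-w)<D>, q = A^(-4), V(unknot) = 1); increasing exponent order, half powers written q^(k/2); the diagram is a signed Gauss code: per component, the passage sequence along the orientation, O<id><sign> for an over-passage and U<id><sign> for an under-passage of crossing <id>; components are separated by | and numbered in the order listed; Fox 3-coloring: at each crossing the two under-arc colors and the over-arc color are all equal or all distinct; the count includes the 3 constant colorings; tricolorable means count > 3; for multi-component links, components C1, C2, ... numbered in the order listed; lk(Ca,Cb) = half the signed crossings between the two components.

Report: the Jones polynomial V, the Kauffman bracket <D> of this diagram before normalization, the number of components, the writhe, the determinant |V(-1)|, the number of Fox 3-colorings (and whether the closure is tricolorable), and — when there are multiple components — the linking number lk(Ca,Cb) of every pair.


Jones polynomial: V(q) = q^2 - q^3 + 2q^4 - 2q^5 + 3q^6 - 2q^7 + q^8 - q^9
<D> = A^-15 - A^-11 + 2A^-7 - 3A^-3 + 2A - 2A^5 + A^9 - A^13; writhe +7
components 1, writhe +7 (11 crossings)
3-colorings: 3 of 3^11, det 13 — not tricolorable
note: |V(-1)| = 13: so not tricolorable, since 3 does not divide 13


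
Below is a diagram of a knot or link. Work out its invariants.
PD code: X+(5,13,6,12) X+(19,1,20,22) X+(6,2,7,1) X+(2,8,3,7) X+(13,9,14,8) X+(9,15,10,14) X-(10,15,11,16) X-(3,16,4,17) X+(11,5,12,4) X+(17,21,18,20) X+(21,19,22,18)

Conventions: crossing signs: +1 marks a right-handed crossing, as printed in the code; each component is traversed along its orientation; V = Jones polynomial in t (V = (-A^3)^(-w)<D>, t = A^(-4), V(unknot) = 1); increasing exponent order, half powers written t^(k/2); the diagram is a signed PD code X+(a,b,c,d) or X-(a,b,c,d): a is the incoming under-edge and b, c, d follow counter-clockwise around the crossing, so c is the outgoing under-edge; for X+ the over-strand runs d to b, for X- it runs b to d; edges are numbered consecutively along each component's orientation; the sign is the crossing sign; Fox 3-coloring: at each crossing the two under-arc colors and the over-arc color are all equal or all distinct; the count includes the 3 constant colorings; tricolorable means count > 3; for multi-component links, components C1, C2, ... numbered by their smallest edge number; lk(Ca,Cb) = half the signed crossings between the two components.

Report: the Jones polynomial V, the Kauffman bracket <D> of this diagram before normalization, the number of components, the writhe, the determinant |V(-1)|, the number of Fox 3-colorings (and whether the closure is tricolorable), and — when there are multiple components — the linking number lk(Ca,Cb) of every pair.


V(t) = t^2 - t^3 + 3t^4 - 3t^5 + 4t^6 - 4t^7 + 2t^8 - 2t^9 + t^10
bracket: -A^-19 + 2A^-15 - 2A^-11 + 4A^-7 - 4A^-3 + 3A - 3A^5 + A^9 - A^13, w = +7
1 component, writhe +7, over 11 crossings
det 21, colorings 9 of 3^11 — tricolorable
observation: det 21 = |V(-1)|; divisible by 3, so tricolorable


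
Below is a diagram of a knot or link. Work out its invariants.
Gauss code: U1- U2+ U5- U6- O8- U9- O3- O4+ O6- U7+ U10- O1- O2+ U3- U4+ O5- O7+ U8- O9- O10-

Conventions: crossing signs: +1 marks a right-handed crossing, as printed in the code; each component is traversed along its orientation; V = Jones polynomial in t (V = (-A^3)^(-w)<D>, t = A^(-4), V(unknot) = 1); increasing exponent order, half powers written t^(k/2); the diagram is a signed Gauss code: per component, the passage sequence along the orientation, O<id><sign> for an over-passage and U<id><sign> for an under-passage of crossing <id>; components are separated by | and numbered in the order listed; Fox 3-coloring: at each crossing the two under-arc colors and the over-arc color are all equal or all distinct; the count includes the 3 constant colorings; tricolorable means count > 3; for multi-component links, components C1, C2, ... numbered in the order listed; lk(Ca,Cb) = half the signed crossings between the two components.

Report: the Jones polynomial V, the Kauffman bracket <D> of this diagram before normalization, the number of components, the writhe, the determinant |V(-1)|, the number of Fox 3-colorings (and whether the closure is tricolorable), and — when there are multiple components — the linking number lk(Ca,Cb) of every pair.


Jones polynomial: V(t) = -t^-6 + t^-5 - t^-4 + 2t^-3 - t^-2 + t^-1
<D> = A^-8 - A^-4 + 2 - A^4 + A^8 - A^12; writhe -4
components 1, writhe -4 (10 crossings)
3-colorings: 3 of 3^10, det 7 — not tricolorable
note: the span of V is 5, forcing >= 5 crossings in any diagram


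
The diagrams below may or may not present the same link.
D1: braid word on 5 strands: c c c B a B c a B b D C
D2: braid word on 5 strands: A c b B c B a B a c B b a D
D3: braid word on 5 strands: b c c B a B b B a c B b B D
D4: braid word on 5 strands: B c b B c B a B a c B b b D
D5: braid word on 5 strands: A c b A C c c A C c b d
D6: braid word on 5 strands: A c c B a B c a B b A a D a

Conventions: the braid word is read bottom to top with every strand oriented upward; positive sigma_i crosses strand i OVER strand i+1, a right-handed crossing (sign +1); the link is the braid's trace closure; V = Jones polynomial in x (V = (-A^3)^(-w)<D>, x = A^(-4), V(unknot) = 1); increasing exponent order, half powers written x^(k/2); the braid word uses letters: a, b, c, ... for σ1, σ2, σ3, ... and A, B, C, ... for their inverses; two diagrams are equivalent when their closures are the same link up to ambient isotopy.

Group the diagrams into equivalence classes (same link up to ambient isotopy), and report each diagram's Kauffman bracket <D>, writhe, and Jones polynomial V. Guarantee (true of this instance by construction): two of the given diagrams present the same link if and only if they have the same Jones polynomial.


classes: {D1, D2, D3, D4, D6} | {D5}
V(D1) = x^-1 - 1 + 2x - 3x^2 + 3x^3 - 2x^4 + 2x^5 - x^6  [12 crossings, <D> = -A^-18 + 2A^-14 - 2A^-10 + 3A^-6 - 3A^-2 + 2A^2 - A^6 + A^10, w = +2]
V(D2) = x^-1 - 1 + 2x - 3x^2 + 3x^3 - 2x^4 + 2x^5 - x^6  (w +2, c 14, <D> = -A^-18 + 2A^-14 - 2A^-10 + 3A^-6 - 3A^-2 + 2A^2 - A^6 + A^10)
D3 (bracket -A^-18 + 2A^-14 - 2A^-10 + 3A^-6 - 3A^-2 + 2A^2 - A^6 + A^10; 14 crossings at w = +2): V = x^-1 - 1 + 2x - 3x^2 + 3x^3 - 2x^4 + 2x^5 - x^6
V(D4) = x^-1 - 1 + 2x - 3x^2 + 3x^3 - 2x^4 + 2x^5 - x^6  [14 crossings, <D> = -A^-18 + 2A^-14 - 2A^-10 + 3A^-6 - 3A^-2 + 2A^2 - A^6 + A^10, w = +2]
V(D5) = -x^-3 + 2x^-2 - 2x^-1 + 3 - 2x + 2x^2 - x^3  [12 crossings, <D> = -A^-6 + 2A^-2 - 2A^2 + 3A^6 - 2A^10 + 2A^14 - A^18, w = +2]
V(D6) = x^-1 - 1 + 2x - 3x^2 + 3x^3 - 2x^4 + 2x^5 - x^6  [14 crossings, <D> = -A^-18 + 2A^-14 - 2A^-10 + 3A^-6 - 3A^-2 + 2A^2 - A^6 + A^10, w = +2]
note: V(x) takes 2 values over 6 diagrams, fixing the grouping


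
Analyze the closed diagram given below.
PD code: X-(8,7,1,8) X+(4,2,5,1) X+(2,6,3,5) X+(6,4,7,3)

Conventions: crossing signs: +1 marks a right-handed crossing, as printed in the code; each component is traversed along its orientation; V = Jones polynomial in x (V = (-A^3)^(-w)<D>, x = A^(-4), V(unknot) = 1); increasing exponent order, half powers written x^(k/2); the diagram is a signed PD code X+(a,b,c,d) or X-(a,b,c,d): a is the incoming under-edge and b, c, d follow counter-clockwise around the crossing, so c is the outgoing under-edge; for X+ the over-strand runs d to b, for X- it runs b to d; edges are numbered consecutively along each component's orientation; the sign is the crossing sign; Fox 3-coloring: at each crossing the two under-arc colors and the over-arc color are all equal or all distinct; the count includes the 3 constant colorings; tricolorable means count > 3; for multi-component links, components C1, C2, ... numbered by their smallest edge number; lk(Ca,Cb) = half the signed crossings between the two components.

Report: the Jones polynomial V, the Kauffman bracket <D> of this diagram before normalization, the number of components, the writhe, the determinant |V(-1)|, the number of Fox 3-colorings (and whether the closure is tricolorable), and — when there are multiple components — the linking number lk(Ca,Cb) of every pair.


V(x) = x + x^3 - x^4
bracket: -A^-10 + A^-6 + A^2, w = +2
1 component, writhe +2, over 4 crossings
det 3, colorings 9 of 3^4 — tricolorable
observation: V spans 3 powers of x: at least 3 crossings in any diagram


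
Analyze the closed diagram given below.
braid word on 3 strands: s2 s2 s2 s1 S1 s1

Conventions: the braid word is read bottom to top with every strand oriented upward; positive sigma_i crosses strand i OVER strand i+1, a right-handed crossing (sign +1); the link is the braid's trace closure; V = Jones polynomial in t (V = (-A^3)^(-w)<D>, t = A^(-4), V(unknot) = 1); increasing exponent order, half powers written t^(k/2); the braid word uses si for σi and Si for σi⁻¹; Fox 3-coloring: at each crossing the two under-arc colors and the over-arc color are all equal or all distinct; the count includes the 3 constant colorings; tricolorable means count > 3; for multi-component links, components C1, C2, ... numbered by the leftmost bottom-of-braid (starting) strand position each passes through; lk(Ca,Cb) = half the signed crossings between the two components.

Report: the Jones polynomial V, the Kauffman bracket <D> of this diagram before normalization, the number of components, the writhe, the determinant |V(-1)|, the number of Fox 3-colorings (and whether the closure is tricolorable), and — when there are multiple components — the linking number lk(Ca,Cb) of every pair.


V(t) = t + t^3 - t^4
bracket: -A^-4 + 1 + A^8, w = +4
1 component, writhe +4, over 6 crossings
det 3, colorings 9 of 3^6 — tricolorable
observation: w = +4 (over 6 crossings) is diagram-only; (-A^3)^(-4) removes it from V


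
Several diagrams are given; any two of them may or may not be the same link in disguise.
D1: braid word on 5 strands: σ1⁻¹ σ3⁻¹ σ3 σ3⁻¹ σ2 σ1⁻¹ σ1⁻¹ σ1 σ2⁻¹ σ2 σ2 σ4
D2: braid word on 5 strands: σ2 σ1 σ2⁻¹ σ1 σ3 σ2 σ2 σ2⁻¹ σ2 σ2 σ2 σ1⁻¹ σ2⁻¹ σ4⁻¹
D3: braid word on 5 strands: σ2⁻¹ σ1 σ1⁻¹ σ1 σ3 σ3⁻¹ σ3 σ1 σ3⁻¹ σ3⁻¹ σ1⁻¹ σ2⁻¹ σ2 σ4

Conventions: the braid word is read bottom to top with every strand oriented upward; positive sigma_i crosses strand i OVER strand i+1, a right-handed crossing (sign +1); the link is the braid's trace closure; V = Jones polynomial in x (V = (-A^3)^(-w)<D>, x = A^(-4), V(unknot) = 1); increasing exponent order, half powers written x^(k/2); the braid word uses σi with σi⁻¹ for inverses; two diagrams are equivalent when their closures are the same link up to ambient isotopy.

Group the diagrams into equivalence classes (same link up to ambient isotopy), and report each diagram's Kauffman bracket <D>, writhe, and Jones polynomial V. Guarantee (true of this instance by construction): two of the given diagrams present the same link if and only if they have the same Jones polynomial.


grouping into links: {D1} | {D2} | {D3}
V(D1) = x^-2 - x^-1 + 1 - x + x^2  (w 0, c 12, <D> = A^-8 - A^-4 + 1 - A^4 + A^8)
V(D2) = x + x^3 - x^4  [14 crossings, <D> = -A^-4 + 1 + A^8, w = +4]
D3 (bracket 1; 14 crossings at w = 0): V = 1
why: 3 values of V(x) split the 3 diagrams


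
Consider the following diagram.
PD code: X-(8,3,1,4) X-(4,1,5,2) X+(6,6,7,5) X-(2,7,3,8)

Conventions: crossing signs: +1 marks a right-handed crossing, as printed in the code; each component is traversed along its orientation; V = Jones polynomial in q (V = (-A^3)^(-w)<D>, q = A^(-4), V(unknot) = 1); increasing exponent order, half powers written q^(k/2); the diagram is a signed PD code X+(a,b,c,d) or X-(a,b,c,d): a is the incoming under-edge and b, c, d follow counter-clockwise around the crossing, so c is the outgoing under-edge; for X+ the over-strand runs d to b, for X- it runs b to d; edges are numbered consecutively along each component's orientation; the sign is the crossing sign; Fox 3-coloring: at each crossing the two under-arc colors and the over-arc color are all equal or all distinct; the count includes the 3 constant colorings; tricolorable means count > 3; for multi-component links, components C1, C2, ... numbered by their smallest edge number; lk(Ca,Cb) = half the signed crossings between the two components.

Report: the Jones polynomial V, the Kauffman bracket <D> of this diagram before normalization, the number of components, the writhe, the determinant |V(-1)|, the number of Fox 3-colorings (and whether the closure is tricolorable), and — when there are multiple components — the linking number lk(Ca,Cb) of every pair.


Jones polynomial: V(q) = -q^-4 + q^-3 + q^-1
<D> = A^-2 + A^6 - A^10; writhe -2
components 1, writhe -2 (4 crossings)
3-colorings: 9 of 3^4, det 3 — tricolorable
note: the span of V is 3, forcing >= 3 crossings in any diagram


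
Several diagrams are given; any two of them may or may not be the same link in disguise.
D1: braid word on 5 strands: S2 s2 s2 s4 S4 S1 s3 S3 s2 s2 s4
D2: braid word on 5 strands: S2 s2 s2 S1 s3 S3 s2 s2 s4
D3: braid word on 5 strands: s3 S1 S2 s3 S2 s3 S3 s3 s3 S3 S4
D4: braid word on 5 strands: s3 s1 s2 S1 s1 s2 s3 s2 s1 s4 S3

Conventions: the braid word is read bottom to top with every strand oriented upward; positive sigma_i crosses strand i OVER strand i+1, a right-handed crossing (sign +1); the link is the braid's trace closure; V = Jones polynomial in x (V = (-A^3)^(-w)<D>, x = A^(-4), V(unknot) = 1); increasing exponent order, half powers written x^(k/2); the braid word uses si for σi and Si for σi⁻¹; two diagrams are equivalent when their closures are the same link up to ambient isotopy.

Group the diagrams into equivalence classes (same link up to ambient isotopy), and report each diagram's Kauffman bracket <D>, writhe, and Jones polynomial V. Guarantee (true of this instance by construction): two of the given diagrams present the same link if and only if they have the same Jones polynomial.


classes: {D1, D2} | {D3} | {D4}
V(D1) = -x^(1/2) - x^(3/2) - x^(5/2) + x^(9/2)  [11 crossings, <D> = -A^-9 + A^-1 + A^3 + A^7, w = +3]
V(D2) = -x^(1/2) - x^(3/2) - x^(5/2) + x^(9/2)  [9 crossings, <D> = -A^-9 + A^-1 + A^3 + A^7, w = +3]
V(D3) = -x^(-3/2) + x^(-1/2) - 2x^(1/2) + x^(3/2) - 2x^(5/2) + x^(7/2)  [11 crossings, <D> = -A^-17 + 2A^-13 - A^-9 + 2A^-5 - A^-1 + A^3, w = -1]
D4 (bracket -A^-5 + A^-1 - A^3 + 2A^7 + A^15; 11 crossings at w = +7): V = -x^(3/2) - 2x^(7/2) + x^(9/2) - x^(11/2) + x^(13/2)
insight: 3 classes among 4 diagrams; unequal V(x) rules out equality


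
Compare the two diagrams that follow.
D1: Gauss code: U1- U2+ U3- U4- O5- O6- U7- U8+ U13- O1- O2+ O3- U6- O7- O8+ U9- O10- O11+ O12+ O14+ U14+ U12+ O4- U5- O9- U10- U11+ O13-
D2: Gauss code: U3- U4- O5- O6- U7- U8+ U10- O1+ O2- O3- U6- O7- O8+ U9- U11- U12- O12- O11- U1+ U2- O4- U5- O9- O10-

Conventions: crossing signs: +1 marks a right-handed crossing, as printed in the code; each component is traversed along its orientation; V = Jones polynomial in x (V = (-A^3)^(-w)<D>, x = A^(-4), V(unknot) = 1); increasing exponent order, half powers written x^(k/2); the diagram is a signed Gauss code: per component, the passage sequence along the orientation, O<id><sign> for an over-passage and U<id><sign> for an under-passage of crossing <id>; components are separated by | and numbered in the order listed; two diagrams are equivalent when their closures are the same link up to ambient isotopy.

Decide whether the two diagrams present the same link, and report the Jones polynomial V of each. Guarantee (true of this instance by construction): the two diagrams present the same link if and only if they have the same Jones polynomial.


equivalent: yes
D1 (bracket A^-4 + A^4 - A^8 + A^12 - A^16; 14 crossings at w = -4): V = -x^-7 + x^-6 - x^-5 + x^-4 + x^-2
V(D2) = -x^-7 + x^-6 - x^-5 + x^-4 + x^-2  [12 crossings, <D> = A^-16 + A^-8 - A^-4 + 1 - A^4, w = -8]
observation: all 2 diagrams share one V(x), hence one class


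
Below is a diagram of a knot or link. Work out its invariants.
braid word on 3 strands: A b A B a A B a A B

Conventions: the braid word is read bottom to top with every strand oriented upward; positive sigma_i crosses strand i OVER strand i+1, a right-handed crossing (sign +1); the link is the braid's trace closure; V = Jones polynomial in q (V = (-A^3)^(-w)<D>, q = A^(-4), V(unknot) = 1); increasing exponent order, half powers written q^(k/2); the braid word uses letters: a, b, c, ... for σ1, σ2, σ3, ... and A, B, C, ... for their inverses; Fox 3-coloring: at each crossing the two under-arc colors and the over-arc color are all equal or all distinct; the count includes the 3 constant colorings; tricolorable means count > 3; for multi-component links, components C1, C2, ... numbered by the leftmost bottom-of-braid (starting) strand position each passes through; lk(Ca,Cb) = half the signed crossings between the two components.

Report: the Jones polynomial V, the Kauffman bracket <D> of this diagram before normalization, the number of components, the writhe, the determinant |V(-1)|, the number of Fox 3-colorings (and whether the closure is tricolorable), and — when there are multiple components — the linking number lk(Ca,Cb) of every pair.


Jones polynomial: V(q) = -q^-6 + q^-5 - q^-4 + 2q^-3 - q^-2 + q^-1
<D> = A^-8 - A^-4 + 2 - A^4 + A^8 - A^12; writhe -4
components 1, writhe -4 (10 crossings)
3-colorings: 3 of 3^10, det 7 — not tricolorable
note: the span of V is 5, forcing >= 5 crossings in any diagram


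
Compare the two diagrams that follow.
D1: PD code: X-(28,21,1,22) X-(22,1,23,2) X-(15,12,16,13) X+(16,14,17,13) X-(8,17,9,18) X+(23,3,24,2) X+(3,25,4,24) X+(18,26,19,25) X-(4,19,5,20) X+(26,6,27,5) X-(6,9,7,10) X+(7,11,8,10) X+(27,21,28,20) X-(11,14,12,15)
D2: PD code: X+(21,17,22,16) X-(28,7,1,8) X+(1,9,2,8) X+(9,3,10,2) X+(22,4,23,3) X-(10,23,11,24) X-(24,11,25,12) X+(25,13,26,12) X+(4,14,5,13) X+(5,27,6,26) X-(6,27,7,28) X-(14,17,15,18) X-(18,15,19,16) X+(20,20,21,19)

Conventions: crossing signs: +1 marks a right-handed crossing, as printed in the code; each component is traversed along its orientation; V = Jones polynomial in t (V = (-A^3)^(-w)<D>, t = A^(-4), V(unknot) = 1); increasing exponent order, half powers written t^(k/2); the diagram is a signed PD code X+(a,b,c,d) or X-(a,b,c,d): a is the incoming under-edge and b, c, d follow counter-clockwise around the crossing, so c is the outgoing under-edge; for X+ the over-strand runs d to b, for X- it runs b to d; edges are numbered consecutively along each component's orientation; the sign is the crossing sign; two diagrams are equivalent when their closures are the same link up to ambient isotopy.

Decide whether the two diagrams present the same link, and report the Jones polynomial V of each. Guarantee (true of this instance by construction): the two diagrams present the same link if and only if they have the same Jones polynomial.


equivalent: yes
V(D1) = 1  (w 0, c 14, <D> = 1)
D2 (bracket A^6; 14 crossings at w = +2): V = 1
why: one V(t) for all 2 diagrams — one class (guaranteed)
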